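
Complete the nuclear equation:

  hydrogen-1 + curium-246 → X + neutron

Bk-246

Conserve mass number: 1 + 246 = A + 1, so A = 246.
Conserve atomic number: 1 + 96 = Z + 0, so Z = 97.
Z = 97 is berkelium, so the species is berkelium-246.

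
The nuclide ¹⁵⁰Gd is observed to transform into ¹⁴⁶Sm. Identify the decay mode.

alpha decay

ΔA = 146 − 150 = -4; ΔZ = 62 − 64 = -2.
A drops by 4 and Z drops by 2 — the signature of alpha emission.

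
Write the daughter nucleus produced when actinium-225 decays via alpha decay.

Alpha decay: mass number changes by -4, atomic number by -2.
A: 225 − 4 = 221; Z: 89 − 2 = 87.
Z = 87 is francium, so the daughter is francium-221.

Fr-221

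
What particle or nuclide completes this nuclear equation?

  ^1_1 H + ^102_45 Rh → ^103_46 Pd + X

gamma ray

Conserve mass number: 1 + 102 = 103 + A, so A = 0.
Conserve atomic number: 1 + 45 = 46 + Z, so Z = 0.
A = 0 and Z = 0 is ^0_0 γ — a gamma ray.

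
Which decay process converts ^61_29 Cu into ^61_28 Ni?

beta-plus decay or electron capture

ΔA = 61 − 61 = 0; ΔZ = 28 − 29 = -1.
A is unchanged and Z drops by 1 — a proton has become a neutron (β⁺ emission or electron capture).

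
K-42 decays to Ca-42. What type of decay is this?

beta-minus decay

ΔA = 42 − 42 = 0; ΔZ = 20 − 19 = +1.
A is unchanged and Z rises by 1 — a neutron has become a proton (β⁻ decay).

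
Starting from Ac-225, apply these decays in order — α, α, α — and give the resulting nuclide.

Bi-213

Start: (A, Z) = (225, 89).
After α: (221, 87).
After α: (217, 85).
After α: (213, 83).
Z = 83 is bismuth.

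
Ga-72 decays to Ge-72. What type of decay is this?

beta-minus decay

ΔA = 72 − 72 = 0; ΔZ = 32 − 31 = +1.
A is unchanged and Z rises by 1 — a neutron has become a proton (β⁻ decay).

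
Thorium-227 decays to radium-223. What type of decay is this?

ΔA = 223 − 227 = -4; ΔZ = 88 − 90 = -2.
A drops by 4 and Z drops by 2 — the signature of alpha emission.

alpha decay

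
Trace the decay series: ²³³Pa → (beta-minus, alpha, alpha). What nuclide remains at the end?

Start: (A, Z) = (233, 91).
After β⁻: (233, 92).
After α: (229, 90).
After α: (225, 88).
Z = 88 is radium.

Ra-225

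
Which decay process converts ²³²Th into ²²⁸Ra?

ΔA = 228 − 232 = -4; ΔZ = 88 − 90 = -2.
A drops by 4 and Z drops by 2 — the signature of alpha emission.

alpha decay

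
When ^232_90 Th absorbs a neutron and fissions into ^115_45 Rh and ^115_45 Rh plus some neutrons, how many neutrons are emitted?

3

Conserve mass number: 233 = 115 + 115 + k, so k = 233 − 230 = 3.
Check atomic number: 90 = 45 + 45 + 0 = 90. ✓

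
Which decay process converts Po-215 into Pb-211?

alpha decay

ΔA = 211 − 215 = -4; ΔZ = 82 − 84 = -2.
A drops by 4 and Z drops by 2 — the signature of alpha emission.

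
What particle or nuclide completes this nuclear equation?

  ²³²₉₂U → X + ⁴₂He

Conserve mass number: 232 = A + 4, so A = 228.
Conserve atomic number: 92 = Z + 2, so Z = 90.
Z = 90 is thorium, so the species is ²²⁸₉₀Th.

Th-228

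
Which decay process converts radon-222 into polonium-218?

alpha decay

ΔA = 218 − 222 = -4; ΔZ = 84 − 86 = -2.
A drops by 4 and Z drops by 2 — the signature of alpha emission.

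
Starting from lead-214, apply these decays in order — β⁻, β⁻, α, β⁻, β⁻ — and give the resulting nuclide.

Start: (A, Z) = (214, 82).
After β⁻: (214, 83).
After β⁻: (214, 84).
After α: (210, 82).
After β⁻: (210, 83).
After β⁻: (210, 84).
Z = 84 is polonium.

Po-210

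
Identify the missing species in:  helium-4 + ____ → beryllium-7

He-3

Conserve mass number: 4 + A = 7, so A = 3.
Conserve atomic number: 2 + Z = 4, so Z = 2.
Z = 2 is helium, so the species is helium-3.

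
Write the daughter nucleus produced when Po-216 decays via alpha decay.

Alpha decay: mass number changes by -4, atomic number by -2.
A: 216 − 4 = 212; Z: 84 − 2 = 82.
Z = 82 is lead, so the daughter is Pb-212.

Pb-212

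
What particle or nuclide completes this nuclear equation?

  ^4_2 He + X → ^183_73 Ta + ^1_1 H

Conserve mass number: 4 + A = 183 + 1, so A = 180.
Conserve atomic number: 2 + Z = 73 + 1, so Z = 72.
Z = 72 is hafnium, so the species is ^180_72 Hf.

Hf-180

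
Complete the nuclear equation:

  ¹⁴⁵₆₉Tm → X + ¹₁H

Conserve mass number: 145 = A + 1, so A = 144.
Conserve atomic number: 69 = Z + 1, so Z = 68.
Z = 68 is erbium, so the species is ¹⁴⁴₆₈Er.

Er-144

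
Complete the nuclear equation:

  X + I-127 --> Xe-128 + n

Conserve mass number: A + 127 = 128 + 1, so A = 2.
Conserve atomic number: Z + 53 = 54 + 0, so Z = 1.
A = 2 and Z = 1 is H-2 — a deuteron.

deuteron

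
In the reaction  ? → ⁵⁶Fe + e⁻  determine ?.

Conserve mass number: A = 56 + 0, so A = 56.
Conserve atomic number: Z = 26 − 1, so Z = 25.
Z = 25 is manganese, so the species is ⁵⁶Mn.

Mn-56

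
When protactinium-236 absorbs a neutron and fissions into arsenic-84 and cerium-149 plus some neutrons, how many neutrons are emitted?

4

Conserve mass number: 237 = 84 + 149 + k, so k = 237 − 233 = 4.
Check atomic number: 91 = 33 + 58 + 0 = 91. ✓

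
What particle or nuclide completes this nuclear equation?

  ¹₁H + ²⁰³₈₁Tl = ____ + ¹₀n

Pb-203

Conserve mass number: 1 + 203 = A + 1, so A = 203.
Conserve atomic number: 1 + 81 = Z + 0, so Z = 82.
Z = 82 is lead, so the species is ²⁰³₈₂Pb.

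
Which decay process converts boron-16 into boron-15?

neutron emission

ΔA = 15 − 16 = -1; ΔZ = 5 − 5 = +0.
A drops by 1 with Z unchanged — a neutron was emitted.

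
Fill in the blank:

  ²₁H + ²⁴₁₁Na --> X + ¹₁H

Conserve mass number: 2 + 24 = A + 1, so A = 25.
Conserve atomic number: 1 + 11 = Z + 1, so Z = 11.
Z = 11 is sodium, so the species is ²⁵₁₁Na.

Na-25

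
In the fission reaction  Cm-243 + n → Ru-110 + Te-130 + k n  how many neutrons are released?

4

Conserve mass number: 244 = 110 + 130 + k, so k = 244 − 240 = 4.
Check atomic number: 96 = 44 + 52 + 0 = 96. ✓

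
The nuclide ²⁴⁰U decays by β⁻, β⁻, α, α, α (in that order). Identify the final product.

Ra-228

Start: (A, Z) = (240, 92).
After β⁻: (240, 93).
After β⁻: (240, 94).
After α: (236, 92).
After α: (232, 90).
After α: (228, 88).
Z = 88 is radium.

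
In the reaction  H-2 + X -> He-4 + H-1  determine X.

Conserve mass number: 2 + A = 4 + 1, so A = 3.
Conserve atomic number: 1 + Z = 2 + 1, so Z = 2.
Z = 2 is helium, so the species is He-3.

He-3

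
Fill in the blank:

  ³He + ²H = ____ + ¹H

He-4

Conserve mass number: 3 + 2 = A + 1, so A = 4.
Conserve atomic number: 2 + 1 = Z + 1, so Z = 2.
A = 4 and Z = 2 is ⁴He — an alpha particle.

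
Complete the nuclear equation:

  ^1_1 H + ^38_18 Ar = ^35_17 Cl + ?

alpha particle

Conserve mass number: 1 + 38 = 35 + A, so A = 4.
Conserve atomic number: 1 + 18 = 17 + Z, so Z = 2.
A = 4 and Z = 2 is ^4_2 He — an alpha particle.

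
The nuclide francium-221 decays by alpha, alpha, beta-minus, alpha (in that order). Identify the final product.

Start: (A, Z) = (221, 87).
After α: (217, 85).
After α: (213, 83).
After β⁻: (213, 84).
After α: (209, 82).
Z = 82 is lead.

Pb-209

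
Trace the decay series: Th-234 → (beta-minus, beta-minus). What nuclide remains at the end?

Start: (A, Z) = (234, 90).
After β⁻: (234, 91).
After β⁻: (234, 92).
Z = 92 is uranium.

U-234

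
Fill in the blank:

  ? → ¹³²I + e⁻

Conserve mass number: A = 132 + 0, so A = 132.
Conserve atomic number: Z = 53 − 1, so Z = 52.
Z = 52 is tellurium, so the species is ¹³²Te.

Te-132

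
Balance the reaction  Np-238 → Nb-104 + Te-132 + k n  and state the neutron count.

2

Conserve mass number: 238 = 104 + 132 + k, so k = 238 − 236 = 2.
Check atomic number: 93 = 41 + 52 + 0 = 93. ✓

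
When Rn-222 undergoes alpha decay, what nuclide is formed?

Po-218

Alpha decay: mass number changes by -4, atomic number by -2.
A: 222 − 4 = 218; Z: 86 − 2 = 84.
Z = 84 is polonium, so the daughter is Po-218.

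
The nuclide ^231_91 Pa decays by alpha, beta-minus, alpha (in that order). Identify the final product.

Start: (A, Z) = (231, 91).
After α: (227, 89).
After β⁻: (227, 90).
After α: (223, 88).
Z = 88 is radium.

Ra-223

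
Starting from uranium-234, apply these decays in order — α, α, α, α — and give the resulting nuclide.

Start: (A, Z) = (234, 92).
After α: (230, 90).
After α: (226, 88).
After α: (222, 86).
After α: (218, 84).
Z = 84 is polonium.

Po-218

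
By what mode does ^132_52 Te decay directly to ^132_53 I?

beta-minus decay

ΔA = 132 − 132 = 0; ΔZ = 53 − 52 = +1.
A is unchanged and Z rises by 1 — a neutron has become a proton (β⁻ decay).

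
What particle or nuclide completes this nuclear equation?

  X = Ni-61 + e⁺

Cu-61

Conserve mass number: A = 61 + 0, so A = 61.
Conserve atomic number: Z = 28 + 1, so Z = 29.
Z = 29 is copper, so the species is Cu-61.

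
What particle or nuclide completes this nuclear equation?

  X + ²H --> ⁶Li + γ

alpha particle

Conserve mass number: A + 2 = 6 + 0, so A = 4.
Conserve atomic number: Z + 1 = 3 + 0, so Z = 2.
A = 4 and Z = 2 is ⁴He — an alpha particle.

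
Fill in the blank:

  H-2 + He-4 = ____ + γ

Li-6

Conserve mass number: 2 + 4 = A + 0, so A = 6.
Conserve atomic number: 1 + 2 = Z + 0, so Z = 3.
Z = 3 is lithium, so the species is Li-6.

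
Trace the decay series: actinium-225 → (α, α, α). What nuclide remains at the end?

Bi-213

Start: (A, Z) = (225, 89).
After α: (221, 87).
After α: (217, 85).
After α: (213, 83).
Z = 83 is bismuth.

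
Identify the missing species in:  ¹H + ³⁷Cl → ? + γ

Conserve mass number: 1 + 37 = A + 0, so A = 38.
Conserve atomic number: 1 + 17 = Z + 0, so Z = 18.
Z = 18 is argon, so the species is ³⁸Ar.

Ar-38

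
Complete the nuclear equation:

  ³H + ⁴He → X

Conserve mass number: 3 + 4 = A, so A = 7.
Conserve atomic number: 1 + 2 = Z, so Z = 3.
Z = 3 is lithium, so the species is ⁷Li.

Li-7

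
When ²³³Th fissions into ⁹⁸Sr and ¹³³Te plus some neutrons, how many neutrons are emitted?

Conserve mass number: 233 = 98 + 133 + k, so k = 233 − 231 = 2.
Check atomic number: 90 = 38 + 52 + 0 = 90. ✓

2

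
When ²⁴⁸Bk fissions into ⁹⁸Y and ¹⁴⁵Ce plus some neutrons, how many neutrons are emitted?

Conserve mass number: 248 = 98 + 145 + k, so k = 248 − 243 = 5.
Check atomic number: 97 = 39 + 58 + 0 = 97. ✓

5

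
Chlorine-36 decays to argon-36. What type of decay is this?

ΔA = 36 − 36 = 0; ΔZ = 18 − 17 = +1.
A is unchanged and Z rises by 1 — a neutron has become a proton (β⁻ decay).

beta-minus decay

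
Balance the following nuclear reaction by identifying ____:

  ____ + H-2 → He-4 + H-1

He-3

Conserve mass number: A + 2 = 4 + 1, so A = 3.
Conserve atomic number: Z + 1 = 2 + 1, so Z = 2.
Z = 2 is helium, so the species is He-3.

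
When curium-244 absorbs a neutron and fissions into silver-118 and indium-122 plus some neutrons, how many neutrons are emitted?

Conserve mass number: 245 = 118 + 122 + k, so k = 245 − 240 = 5.
Check atomic number: 96 = 47 + 49 + 0 = 96. ✓

5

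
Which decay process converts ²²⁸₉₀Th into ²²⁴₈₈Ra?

ΔA = 224 − 228 = -4; ΔZ = 88 − 90 = -2.
A drops by 4 and Z drops by 2 — the signature of alpha emission.

alpha decay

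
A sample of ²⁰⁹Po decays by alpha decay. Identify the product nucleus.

Pb-205

Alpha decay: mass number changes by -4, atomic number by -2.
A: 209 − 4 = 205; Z: 84 − 2 = 82.
Z = 82 is lead, so the daughter is ²⁰⁵Pb.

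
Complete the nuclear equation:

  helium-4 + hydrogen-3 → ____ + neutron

Conserve mass number: 4 + 3 = A + 1, so A = 6.
Conserve atomic number: 2 + 1 = Z + 0, so Z = 3.
Z = 3 is lithium, so the species is lithium-6.

Li-6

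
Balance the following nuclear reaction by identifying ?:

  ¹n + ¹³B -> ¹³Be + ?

Conserve mass number: 1 + 13 = 13 + A, so A = 1.
Conserve atomic number: 0 + 5 = 4 + Z, so Z = 1.
A = 1 and Z = 1 is ¹H — a proton.

proton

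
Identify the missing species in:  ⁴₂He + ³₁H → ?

Li-7

Conserve mass number: 4 + 3 = A, so A = 7.
Conserve atomic number: 2 + 1 = Z, so Z = 3.
Z = 3 is lithium, so the species is ⁷₃Li.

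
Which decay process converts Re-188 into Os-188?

beta-minus decay

ΔA = 188 − 188 = 0; ΔZ = 76 − 75 = +1.
A is unchanged and Z rises by 1 — a neutron has become a proton (β⁻ decay).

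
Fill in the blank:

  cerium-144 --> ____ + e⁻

Pr-144

Conserve mass number: 144 = A + 0, so A = 144.
Conserve atomic number: 58 = Z − 1, so Z = 59.
Z = 59 is praseodymium, so the species is praseodymium-144.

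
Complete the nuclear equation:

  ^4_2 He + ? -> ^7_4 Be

He-3

Conserve mass number: 4 + A = 7, so A = 3.
Conserve atomic number: 2 + Z = 4, so Z = 2.
Z = 2 is helium, so the species is ^3_2 He.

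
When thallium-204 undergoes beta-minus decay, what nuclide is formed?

Beta-minus decay: mass number changes by +0, atomic number by +1.
A: 204 = 204; Z: 81 + 1 = 82.
Z = 82 is lead, so the daughter is lead-204.

Pb-204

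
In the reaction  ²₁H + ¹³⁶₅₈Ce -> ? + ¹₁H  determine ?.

Conserve mass number: 2 + 136 = A + 1, so A = 137.
Conserve atomic number: 1 + 58 = Z + 1, so Z = 58.
Z = 58 is cerium, so the species is ¹³⁷₅₈Ce.

Ce-137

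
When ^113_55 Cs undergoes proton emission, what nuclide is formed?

Proton emission: mass number changes by -1, atomic number by -1.
A: 113 − 1 = 112; Z: 55 − 1 = 54.
Z = 54 is xenon, so the daughter is ^112_54 Xe.

Xe-112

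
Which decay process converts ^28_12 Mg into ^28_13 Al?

ΔA = 28 − 28 = 0; ΔZ = 13 − 12 = +1.
A is unchanged and Z rises by 1 — a neutron has become a proton (β⁻ decay).

beta-minus decay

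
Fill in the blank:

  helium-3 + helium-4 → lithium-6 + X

Conserve mass number: 3 + 4 = 6 + A, so A = 1.
Conserve atomic number: 2 + 2 = 3 + Z, so Z = 1.
A = 1 and Z = 1 is hydrogen-1 — a proton.

proton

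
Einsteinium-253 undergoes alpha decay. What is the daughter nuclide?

Alpha decay: mass number changes by -4, atomic number by -2.
A: 253 − 4 = 249; Z: 99 − 2 = 97.
Z = 97 is berkelium, so the daughter is berkelium-249.

Bk-249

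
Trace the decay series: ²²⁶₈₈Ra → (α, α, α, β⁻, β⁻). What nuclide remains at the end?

Start: (A, Z) = (226, 88).
After α: (222, 86).
After α: (218, 84).
After α: (214, 82).
After β⁻: (214, 83).
After β⁻: (214, 84).
Z = 84 is polonium.

Po-214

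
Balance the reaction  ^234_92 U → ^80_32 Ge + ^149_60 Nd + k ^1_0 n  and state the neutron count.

Conserve mass number: 234 = 80 + 149 + k, so k = 234 − 229 = 5.
Check atomic number: 92 = 32 + 60 + 0 = 92. ✓

5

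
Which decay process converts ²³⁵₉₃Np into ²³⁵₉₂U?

ΔA = 235 − 235 = 0; ΔZ = 92 − 93 = -1.
A is unchanged and Z drops by 1 — a proton has become a neutron (β⁺ emission or electron capture).

beta-plus decay or electron capture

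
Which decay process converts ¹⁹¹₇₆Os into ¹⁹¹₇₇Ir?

beta-minus decay

ΔA = 191 − 191 = 0; ΔZ = 77 − 76 = +1.
A is unchanged and Z rises by 1 — a neutron has become a proton (β⁻ decay).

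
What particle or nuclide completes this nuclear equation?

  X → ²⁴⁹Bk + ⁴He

Es-253

Conserve mass number: A = 249 + 4, so A = 253.
Conserve atomic number: Z = 97 + 2, so Z = 99.
Z = 99 is einsteinium, so the species is ²⁵³Es.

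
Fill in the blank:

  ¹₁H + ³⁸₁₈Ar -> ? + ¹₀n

K-38

Conserve mass number: 1 + 38 = A + 1, so A = 38.
Conserve atomic number: 1 + 18 = Z + 0, so Z = 19.
Z = 19 is potassium, so the species is ³⁸₁₉K.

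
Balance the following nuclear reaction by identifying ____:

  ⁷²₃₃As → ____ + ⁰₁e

Ge-72

Conserve mass number: 72 = A + 0, so A = 72.
Conserve atomic number: 33 = Z + 1, so Z = 32.
Z = 32 is germanium, so the species is ⁷²₃₂Ge.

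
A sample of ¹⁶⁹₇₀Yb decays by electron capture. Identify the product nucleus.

Tm-169

Electron capture: mass number changes by +0, atomic number by -1.
A: 169 = 169; Z: 70 − 1 = 69.
Z = 69 is thulium, so the daughter is ¹⁶⁹₆₉Tm.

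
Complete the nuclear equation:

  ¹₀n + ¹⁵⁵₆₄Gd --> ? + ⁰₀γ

Gd-156

Conserve mass number: 1 + 155 = A + 0, so A = 156.
Conserve atomic number: 0 + 64 = Z + 0, so Z = 64.
Z = 64 is gadolinium, so the species is ¹⁵⁶₆₄Gd.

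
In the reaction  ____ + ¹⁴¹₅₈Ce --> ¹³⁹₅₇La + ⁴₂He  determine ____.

Conserve mass number: A + 141 = 139 + 4, so A = 2.
Conserve atomic number: Z + 58 = 57 + 2, so Z = 1.
A = 2 and Z = 1 is ²₁H — a deuteron.

deuteron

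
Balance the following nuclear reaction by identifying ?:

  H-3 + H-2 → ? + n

Conserve mass number: 3 + 2 = A + 1, so A = 4.
Conserve atomic number: 1 + 1 = Z + 0, so Z = 2.
A = 4 and Z = 2 is He-4 — an alpha particle.

He-4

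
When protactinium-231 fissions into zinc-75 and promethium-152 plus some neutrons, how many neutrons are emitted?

4

Conserve mass number: 231 = 75 + 152 + k, so k = 231 − 227 = 4.
Check atomic number: 91 = 30 + 61 + 0 = 91. ✓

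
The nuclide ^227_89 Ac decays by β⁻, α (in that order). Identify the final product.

Start: (A, Z) = (227, 89).
After β⁻: (227, 90).
After α: (223, 88).
Z = 88 is radium.

Ra-223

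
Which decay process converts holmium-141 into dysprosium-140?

proton emission

ΔA = 140 − 141 = -1; ΔZ = 66 − 67 = -1.
A drops by 1 and Z drops by 1 — a proton was emitted.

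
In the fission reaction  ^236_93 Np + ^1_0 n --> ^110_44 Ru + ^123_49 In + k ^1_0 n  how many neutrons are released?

Conserve mass number: 237 = 110 + 123 + k, so k = 237 − 233 = 4.
Check atomic number: 93 = 44 + 49 + 0 = 93. ✓

4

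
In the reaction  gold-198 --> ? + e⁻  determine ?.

Conserve mass number: 198 = A + 0, so A = 198.
Conserve atomic number: 79 = Z − 1, so Z = 80.
Z = 80 is mercury, so the species is mercury-198.

Hg-198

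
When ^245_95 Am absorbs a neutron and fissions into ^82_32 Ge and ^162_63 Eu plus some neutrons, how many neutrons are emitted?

2

Conserve mass number: 246 = 82 + 162 + k, so k = 246 − 244 = 2.
Check atomic number: 95 = 32 + 63 + 0 = 95. ✓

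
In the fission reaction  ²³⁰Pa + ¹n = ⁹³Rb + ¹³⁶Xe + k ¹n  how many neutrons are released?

Conserve mass number: 231 = 93 + 136 + k, so k = 231 − 229 = 2.
Check atomic number: 91 = 37 + 54 + 0 = 91. ✓

2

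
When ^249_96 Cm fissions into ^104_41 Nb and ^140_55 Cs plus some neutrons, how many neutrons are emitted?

Conserve mass number: 249 = 104 + 140 + k, so k = 249 − 244 = 5.
Check atomic number: 96 = 41 + 55 + 0 = 96. ✓

5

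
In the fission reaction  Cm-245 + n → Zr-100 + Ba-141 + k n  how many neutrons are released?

Conserve mass number: 246 = 100 + 141 + k, so k = 246 − 241 = 5.
Check atomic number: 96 = 40 + 56 + 0 = 96. ✓

5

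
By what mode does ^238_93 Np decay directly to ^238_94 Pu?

beta-minus decay

ΔA = 238 − 238 = 0; ΔZ = 94 − 93 = +1.
A is unchanged and Z rises by 1 — a neutron has become a proton (β⁻ decay).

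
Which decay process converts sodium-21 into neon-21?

ΔA = 21 − 21 = 0; ΔZ = 10 − 11 = -1.
A is unchanged and Z drops by 1 — a proton has become a neutron (β⁺ emission or electron capture).

beta-plus decay or electron capture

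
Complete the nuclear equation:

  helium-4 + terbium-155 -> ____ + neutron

Ho-158

Conserve mass number: 4 + 155 = A + 1, so A = 158.
Conserve atomic number: 2 + 65 = Z + 0, so Z = 67.
Z = 67 is holmium, so the species is holmium-158.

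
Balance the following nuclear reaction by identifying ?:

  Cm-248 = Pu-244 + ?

Conserve mass number: 248 = 244 + A, so A = 4.
Conserve atomic number: 96 = 94 + Z, so Z = 2.
A = 4 and Z = 2 is He-4 — an alpha particle.

alpha particle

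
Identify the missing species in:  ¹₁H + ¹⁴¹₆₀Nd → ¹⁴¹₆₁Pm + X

neutron

Conserve mass number: 1 + 141 = 141 + A, so A = 1.
Conserve atomic number: 1 + 60 = 61 + Z, so Z = 0.
A = 1 and Z = 0 is ¹₀n — a neutron.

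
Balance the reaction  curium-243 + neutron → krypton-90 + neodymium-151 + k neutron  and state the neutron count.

3

Conserve mass number: 244 = 90 + 151 + k, so k = 244 − 241 = 3.
Check atomic number: 96 = 36 + 60 + 0 = 96. ✓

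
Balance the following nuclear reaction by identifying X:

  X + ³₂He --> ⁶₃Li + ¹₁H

Conserve mass number: A + 3 = 6 + 1, so A = 4.
Conserve atomic number: Z + 2 = 3 + 1, so Z = 2.
A = 4 and Z = 2 is ⁴₂He — an alpha particle.

alpha particle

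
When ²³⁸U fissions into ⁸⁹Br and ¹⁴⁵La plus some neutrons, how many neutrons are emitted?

4

Conserve mass number: 238 = 89 + 145 + k, so k = 238 − 234 = 4.
Check atomic number: 92 = 35 + 57 + 0 = 92. ✓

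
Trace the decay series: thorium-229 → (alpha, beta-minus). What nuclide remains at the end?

Start: (A, Z) = (229, 90).
After α: (225, 88).
After β⁻: (225, 89).
Z = 89 is actinium.

Ac-225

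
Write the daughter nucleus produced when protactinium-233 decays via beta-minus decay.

U-233

Beta-minus decay: mass number changes by +0, atomic number by +1.
A: 233 = 233; Z: 91 + 1 = 92.
Z = 92 is uranium, so the daughter is uranium-233.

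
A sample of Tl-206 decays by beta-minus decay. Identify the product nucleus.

Pb-206

Beta-minus decay: mass number changes by +0, atomic number by +1.
A: 206 = 206; Z: 81 + 1 = 82.
Z = 82 is lead, so the daughter is Pb-206.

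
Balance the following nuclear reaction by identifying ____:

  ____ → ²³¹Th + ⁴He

U-235

Conserve mass number: A = 231 + 4, so A = 235.
Conserve atomic number: Z = 90 + 2, so Z = 92.
Z = 92 is uranium, so the species is ²³⁵U.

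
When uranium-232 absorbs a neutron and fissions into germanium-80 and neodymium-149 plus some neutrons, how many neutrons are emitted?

4

Conserve mass number: 233 = 80 + 149 + k, so k = 233 − 229 = 4.
Check atomic number: 92 = 32 + 60 + 0 = 92. ✓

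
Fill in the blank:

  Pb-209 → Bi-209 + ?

Conserve mass number: 209 = 209 + A, so A = 0.
Conserve atomic number: 82 = 83 + Z, so Z = -1.
A = 0 and Z = -1 is e⁻ — a beta-minus particle.

beta-minus particle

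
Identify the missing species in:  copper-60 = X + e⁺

Ni-60

Conserve mass number: 60 = A + 0, so A = 60.
Conserve atomic number: 29 = Z + 1, so Z = 28.
Z = 28 is nickel, so the species is nickel-60.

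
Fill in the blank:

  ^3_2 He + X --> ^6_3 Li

Conserve mass number: 3 + A = 6, so A = 3.
Conserve atomic number: 2 + Z = 3, so Z = 1.
A = 3 and Z = 1 is ^3_1 H — a triton.

triton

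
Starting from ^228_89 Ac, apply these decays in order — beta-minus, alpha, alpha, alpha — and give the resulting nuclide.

Po-216

Start: (A, Z) = (228, 89).
After β⁻: (228, 90).
After α: (224, 88).
After α: (220, 86).
After α: (216, 84).
Z = 84 is polonium.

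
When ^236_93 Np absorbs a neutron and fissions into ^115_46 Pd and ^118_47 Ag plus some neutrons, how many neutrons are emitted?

4

Conserve mass number: 237 = 115 + 118 + k, so k = 237 − 233 = 4.
Check atomic number: 93 = 46 + 47 + 0 = 93. ✓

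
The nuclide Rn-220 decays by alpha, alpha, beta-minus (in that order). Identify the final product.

Bi-212

Start: (A, Z) = (220, 86).
After α: (216, 84).
After α: (212, 82).
After β⁻: (212, 83).
Z = 83 is bismuth.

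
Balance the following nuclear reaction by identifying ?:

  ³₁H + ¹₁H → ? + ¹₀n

Conserve mass number: 3 + 1 = A + 1, so A = 3.
Conserve atomic number: 1 + 1 = Z + 0, so Z = 2.
Z = 2 is helium, so the species is ³₂He.

He-3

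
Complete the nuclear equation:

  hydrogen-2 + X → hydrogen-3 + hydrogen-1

deuteron

Conserve mass number: 2 + A = 3 + 1, so A = 2.
Conserve atomic number: 1 + Z = 1 + 1, so Z = 1.
A = 2 and Z = 1 is hydrogen-2 — a deuteron.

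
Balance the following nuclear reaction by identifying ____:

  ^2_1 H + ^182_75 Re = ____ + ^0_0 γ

Conserve mass number: 2 + 182 = A + 0, so A = 184.
Conserve atomic number: 1 + 75 = Z + 0, so Z = 76.
Z = 76 is osmium, so the species is ^184_76 Os.

Os-184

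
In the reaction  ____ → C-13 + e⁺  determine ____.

N-13

Conserve mass number: A = 13 + 0, so A = 13.
Conserve atomic number: Z = 6 + 1, so Z = 7.
Z = 7 is nitrogen, so the species is N-13.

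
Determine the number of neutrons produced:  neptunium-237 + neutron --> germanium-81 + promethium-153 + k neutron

Conserve mass number: 238 = 81 + 153 + k, so k = 238 − 234 = 4.
Check atomic number: 93 = 32 + 61 + 0 = 93. ✓

4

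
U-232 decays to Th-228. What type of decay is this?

ΔA = 228 − 232 = -4; ΔZ = 90 − 92 = -2.
A drops by 4 and Z drops by 2 — the signature of alpha emission.

alpha decay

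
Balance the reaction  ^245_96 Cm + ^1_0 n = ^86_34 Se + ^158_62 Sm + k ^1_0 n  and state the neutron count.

2

Conserve mass number: 246 = 86 + 158 + k, so k = 246 − 244 = 2.
Check atomic number: 96 = 34 + 62 + 0 = 96. ✓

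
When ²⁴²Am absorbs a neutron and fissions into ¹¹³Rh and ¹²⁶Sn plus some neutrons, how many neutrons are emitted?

Conserve mass number: 243 = 113 + 126 + k, so k = 243 − 239 = 4.
Check atomic number: 95 = 45 + 50 + 0 = 95. ✓

4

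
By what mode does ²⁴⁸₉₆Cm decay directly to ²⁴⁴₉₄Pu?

ΔA = 244 − 248 = -4; ΔZ = 94 − 96 = -2.
A drops by 4 and Z drops by 2 — the signature of alpha emission.

alpha decay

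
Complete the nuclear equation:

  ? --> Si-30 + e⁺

Conserve mass number: A = 30 + 0, so A = 30.
Conserve atomic number: Z = 14 + 1, so Z = 15.
Z = 15 is phosphorus, so the species is P-30.

P-30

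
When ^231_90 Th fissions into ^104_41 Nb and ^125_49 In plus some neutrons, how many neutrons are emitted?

Conserve mass number: 231 = 104 + 125 + k, so k = 231 − 229 = 2.
Check atomic number: 90 = 41 + 49 + 0 = 90. ✓

2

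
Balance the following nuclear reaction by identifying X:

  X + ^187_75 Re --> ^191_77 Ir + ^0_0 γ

alpha particle

Conserve mass number: A + 187 = 191 + 0, so A = 4.
Conserve atomic number: Z + 75 = 77 + 0, so Z = 2.
A = 4 and Z = 2 is ^4_2 He — an alpha particle.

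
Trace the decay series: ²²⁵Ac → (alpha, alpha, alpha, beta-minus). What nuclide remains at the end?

Start: (A, Z) = (225, 89).
After α: (221, 87).
After α: (217, 85).
After α: (213, 83).
After β⁻: (213, 84).
Z = 84 is polonium.

Po-213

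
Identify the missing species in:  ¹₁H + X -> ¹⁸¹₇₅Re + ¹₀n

W-181

Conserve mass number: 1 + A = 181 + 1, so A = 181.
Conserve atomic number: 1 + Z = 75 + 0, so Z = 74.
Z = 74 is tungsten, so the species is ¹⁸¹₇₄W.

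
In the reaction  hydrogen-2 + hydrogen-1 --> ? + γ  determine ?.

Conserve mass number: 2 + 1 = A + 0, so A = 3.
Conserve atomic number: 1 + 1 = Z + 0, so Z = 2.
Z = 2 is helium, so the species is helium-3.

He-3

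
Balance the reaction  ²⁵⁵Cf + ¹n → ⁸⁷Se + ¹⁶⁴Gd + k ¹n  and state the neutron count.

5

Conserve mass number: 256 = 87 + 164 + k, so k = 256 − 251 = 5.
Check atomic number: 98 = 34 + 64 + 0 = 98. ✓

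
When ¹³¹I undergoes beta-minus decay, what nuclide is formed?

Xe-131

Beta-minus decay: mass number changes by +0, atomic number by +1.
A: 131 = 131; Z: 53 + 1 = 54.
Z = 54 is xenon, so the daughter is ¹³¹Xe.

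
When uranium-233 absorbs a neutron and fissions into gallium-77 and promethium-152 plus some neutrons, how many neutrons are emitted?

Conserve mass number: 234 = 77 + 152 + k, so k = 234 − 229 = 5.
Check atomic number: 92 = 31 + 61 + 0 = 92. ✓

5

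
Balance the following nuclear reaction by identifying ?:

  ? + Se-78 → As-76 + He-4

Conserve mass number: A + 78 = 76 + 4, so A = 2.
Conserve atomic number: Z + 34 = 33 + 2, so Z = 1.
A = 2 and Z = 1 is H-2 — a deuteron.

deuteron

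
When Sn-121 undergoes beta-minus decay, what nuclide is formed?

Beta-minus decay: mass number changes by +0, atomic number by +1.
A: 121 = 121; Z: 50 + 1 = 51.
Z = 51 is antimony, so the daughter is Sb-121.

Sb-121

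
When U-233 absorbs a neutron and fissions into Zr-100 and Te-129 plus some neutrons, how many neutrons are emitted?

Conserve mass number: 234 = 100 + 129 + k, so k = 234 − 229 = 5.
Check atomic number: 92 = 40 + 52 + 0 = 92. ✓

5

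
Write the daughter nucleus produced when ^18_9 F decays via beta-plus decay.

O-18

Beta-plus decay: mass number changes by +0, atomic number by -1.
A: 18 = 18; Z: 9 − 1 = 8.
Z = 8 is oxygen, so the daughter is ^18_8 O.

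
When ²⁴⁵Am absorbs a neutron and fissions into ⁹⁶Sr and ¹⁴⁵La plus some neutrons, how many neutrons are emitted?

5

Conserve mass number: 246 = 96 + 145 + k, so k = 246 − 241 = 5.
Check atomic number: 95 = 38 + 57 + 0 = 95. ✓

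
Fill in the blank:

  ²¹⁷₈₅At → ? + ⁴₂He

Conserve mass number: 217 = A + 4, so A = 213.
Conserve atomic number: 85 = Z + 2, so Z = 83.
Z = 83 is bismuth, so the species is ²¹³₈₃Bi.

Bi-213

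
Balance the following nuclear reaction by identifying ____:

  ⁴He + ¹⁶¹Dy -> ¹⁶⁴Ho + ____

proton

Conserve mass number: 4 + 161 = 164 + A, so A = 1.
Conserve atomic number: 2 + 66 = 67 + Z, so Z = 1.
A = 1 and Z = 1 is ¹H — a proton.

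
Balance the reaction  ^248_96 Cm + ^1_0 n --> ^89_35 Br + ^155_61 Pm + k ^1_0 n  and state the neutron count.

Conserve mass number: 249 = 89 + 155 + k, so k = 249 − 244 = 5.
Check atomic number: 96 = 35 + 61 + 0 = 96. ✓

5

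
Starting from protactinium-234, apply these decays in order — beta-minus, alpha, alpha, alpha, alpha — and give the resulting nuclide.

Start: (A, Z) = (234, 91).
After β⁻: (234, 92).
After α: (230, 90).
After α: (226, 88).
After α: (222, 86).
After α: (218, 84).
Z = 84 is polonium.

Po-218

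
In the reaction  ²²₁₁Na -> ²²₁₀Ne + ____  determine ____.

positron

Conserve mass number: 22 = 22 + A, so A = 0.
Conserve atomic number: 11 = 10 + Z, so Z = 1.
A = 0 and Z = 1 is ⁰₁e — a positron.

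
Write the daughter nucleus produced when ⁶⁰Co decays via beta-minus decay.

Beta-minus decay: mass number changes by +0, atomic number by +1.
A: 60 = 60; Z: 27 + 1 = 28.
Z = 28 is nickel, so the daughter is ⁶⁰Ni.

Ni-60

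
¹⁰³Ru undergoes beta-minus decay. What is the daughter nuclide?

Beta-minus decay: mass number changes by +0, atomic number by +1.
A: 103 = 103; Z: 44 + 1 = 45.
Z = 45 is rhodium, so the daughter is ¹⁰³Rh.

Rh-103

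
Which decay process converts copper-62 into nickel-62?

beta-plus decay or electron capture

ΔA = 62 − 62 = 0; ΔZ = 28 − 29 = -1.
A is unchanged and Z drops by 1 — a proton has become a neutron (β⁺ emission or electron capture).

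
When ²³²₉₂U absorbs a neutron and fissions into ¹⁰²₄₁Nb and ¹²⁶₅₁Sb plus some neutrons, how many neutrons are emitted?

5

Conserve mass number: 233 = 102 + 126 + k, so k = 233 − 228 = 5.
Check atomic number: 92 = 41 + 51 + 0 = 92. ✓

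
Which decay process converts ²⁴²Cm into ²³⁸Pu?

alpha decay

ΔA = 238 − 242 = -4; ΔZ = 94 − 96 = -2.
A drops by 4 and Z drops by 2 — the signature of alpha emission.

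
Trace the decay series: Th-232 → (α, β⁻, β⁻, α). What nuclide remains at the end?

Ra-224

Start: (A, Z) = (232, 90).
After α: (228, 88).
After β⁻: (228, 89).
After β⁻: (228, 90).
After α: (224, 88).
Z = 88 is radium.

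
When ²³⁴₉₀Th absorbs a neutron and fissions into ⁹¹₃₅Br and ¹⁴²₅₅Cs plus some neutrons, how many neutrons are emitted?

Conserve mass number: 235 = 91 + 142 + k, so k = 235 − 233 = 2.
Check atomic number: 90 = 35 + 55 + 0 = 90. ✓

2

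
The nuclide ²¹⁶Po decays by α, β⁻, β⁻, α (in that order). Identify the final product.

Pb-208

Start: (A, Z) = (216, 84).
After α: (212, 82).
After β⁻: (212, 83).
After β⁻: (212, 84).
After α: (208, 82).
Z = 82 is lead.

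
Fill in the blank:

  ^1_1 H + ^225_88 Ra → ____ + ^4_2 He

Conserve mass number: 1 + 225 = A + 4, so A = 222.
Conserve atomic number: 1 + 88 = Z + 2, so Z = 87.
Z = 87 is francium, so the species is ^222_87 Fr.

Fr-222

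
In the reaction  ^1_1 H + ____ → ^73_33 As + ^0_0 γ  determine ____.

Conserve mass number: 1 + A = 73 + 0, so A = 72.
Conserve atomic number: 1 + Z = 33 + 0, so Z = 32.
Z = 32 is germanium, so the species is ^72_32 Ge.

Ge-72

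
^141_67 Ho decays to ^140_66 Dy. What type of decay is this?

ΔA = 140 − 141 = -1; ΔZ = 66 − 67 = -1.
A drops by 1 and Z drops by 1 — a proton was emitted.

proton emission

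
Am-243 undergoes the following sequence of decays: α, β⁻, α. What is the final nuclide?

Start: (A, Z) = (243, 95).
After α: (239, 93).
After β⁻: (239, 94).
After α: (235, 92).
Z = 92 is uranium.

U-235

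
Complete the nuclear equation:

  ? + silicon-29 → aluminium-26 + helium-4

proton

Conserve mass number: A + 29 = 26 + 4, so A = 1.
Conserve atomic number: Z + 14 = 13 + 2, so Z = 1.
A = 1 and Z = 1 is hydrogen-1 — a proton.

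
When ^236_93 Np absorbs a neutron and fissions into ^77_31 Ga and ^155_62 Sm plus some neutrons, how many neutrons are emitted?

Conserve mass number: 237 = 77 + 155 + k, so k = 237 − 232 = 5.
Check atomic number: 93 = 31 + 62 + 0 = 93. ✓

5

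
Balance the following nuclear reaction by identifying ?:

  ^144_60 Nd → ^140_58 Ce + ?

Conserve mass number: 144 = 140 + A, so A = 4.
Conserve atomic number: 60 = 58 + Z, so Z = 2.
A = 4 and Z = 2 is ^4_2 He — an alpha particle.

alpha particle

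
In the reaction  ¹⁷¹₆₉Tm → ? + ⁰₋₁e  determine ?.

Yb-171

Conserve mass number: 171 = A + 0, so A = 171.
Conserve atomic number: 69 = Z − 1, so Z = 70.
Z = 70 is ytterbium, so the species is ¹⁷¹₇₀Yb.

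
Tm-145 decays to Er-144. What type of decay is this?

proton emission

ΔA = 144 − 145 = -1; ΔZ = 68 − 69 = -1.
A drops by 1 and Z drops by 1 — a proton was emitted.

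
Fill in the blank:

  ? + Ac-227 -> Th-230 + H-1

Conserve mass number: A + 227 = 230 + 1, so A = 4.
Conserve atomic number: Z + 89 = 90 + 1, so Z = 2.
A = 4 and Z = 2 is He-4 — an alpha particle.

alpha particle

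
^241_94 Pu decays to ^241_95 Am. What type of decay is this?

beta-minus decay

ΔA = 241 − 241 = 0; ΔZ = 95 − 94 = +1.
A is unchanged and Z rises by 1 — a neutron has become a proton (β⁻ decay).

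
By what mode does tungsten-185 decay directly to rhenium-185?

ΔA = 185 − 185 = 0; ΔZ = 75 − 74 = +1.
A is unchanged and Z rises by 1 — a neutron has become a proton (β⁻ decay).

beta-minus decay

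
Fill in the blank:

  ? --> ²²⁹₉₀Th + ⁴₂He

U-233

Conserve mass number: A = 229 + 4, so A = 233.
Conserve atomic number: Z = 90 + 2, so Z = 92.
Z = 92 is uranium, so the species is ²³³₉₂U.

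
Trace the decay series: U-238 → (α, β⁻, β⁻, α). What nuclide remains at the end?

Th-230

Start: (A, Z) = (238, 92).
After α: (234, 90).
After β⁻: (234, 91).
After β⁻: (234, 92).
After α: (230, 90).
Z = 90 is thorium.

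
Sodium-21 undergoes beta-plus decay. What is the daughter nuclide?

Beta-plus decay: mass number changes by +0, atomic number by -1.
A: 21 = 21; Z: 11 − 1 = 10.
Z = 10 is neon, so the daughter is neon-21.

Ne-21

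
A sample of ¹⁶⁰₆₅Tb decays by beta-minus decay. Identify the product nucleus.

Dy-160

Beta-minus decay: mass number changes by +0, atomic number by +1.
A: 160 = 160; Z: 65 + 1 = 66.
Z = 66 is dysprosium, so the daughter is ¹⁶⁰₆₆Dy.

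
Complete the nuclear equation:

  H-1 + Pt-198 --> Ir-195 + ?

Conserve mass number: 1 + 198 = 195 + A, so A = 4.
Conserve atomic number: 1 + 78 = 77 + Z, so Z = 2.
A = 4 and Z = 2 is He-4 — an alpha particle.

alpha particle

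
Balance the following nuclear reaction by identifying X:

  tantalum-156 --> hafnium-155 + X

Conserve mass number: 156 = 155 + A, so A = 1.
Conserve atomic number: 73 = 72 + Z, so Z = 1.
A = 1 and Z = 1 is hydrogen-1 — a proton.

proton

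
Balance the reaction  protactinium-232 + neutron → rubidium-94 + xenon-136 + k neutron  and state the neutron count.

3

Conserve mass number: 233 = 94 + 136 + k, so k = 233 − 230 = 3.
Check atomic number: 91 = 37 + 54 + 0 = 91. ✓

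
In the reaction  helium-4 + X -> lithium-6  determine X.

Conserve mass number: 4 + A = 6, so A = 2.
Conserve atomic number: 2 + Z = 3, so Z = 1.
A = 2 and Z = 1 is hydrogen-2 — a deuteron.

deuteron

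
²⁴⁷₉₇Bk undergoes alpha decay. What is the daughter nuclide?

Alpha decay: mass number changes by -4, atomic number by -2.
A: 247 − 4 = 243; Z: 97 − 2 = 95.
Z = 95 is americium, so the daughter is ²⁴³₉₅Am.

Am-243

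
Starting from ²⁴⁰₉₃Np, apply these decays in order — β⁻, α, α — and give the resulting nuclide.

Th-232

Start: (A, Z) = (240, 93).
After β⁻: (240, 94).
After α: (236, 92).
After α: (232, 90).
Z = 90 is thorium.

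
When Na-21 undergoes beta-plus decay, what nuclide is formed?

Beta-plus decay: mass number changes by +0, atomic number by -1.
A: 21 = 21; Z: 11 − 1 = 10.
Z = 10 is neon, so the daughter is Ne-21.

Ne-21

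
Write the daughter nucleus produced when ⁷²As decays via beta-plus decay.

Ge-72

Beta-plus decay: mass number changes by +0, atomic number by -1.
A: 72 = 72; Z: 33 − 1 = 32.
Z = 32 is germanium, so the daughter is ⁷²Ge.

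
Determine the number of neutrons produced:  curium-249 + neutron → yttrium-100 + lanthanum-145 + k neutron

Conserve mass number: 250 = 100 + 145 + k, so k = 250 − 245 = 5.
Check atomic number: 96 = 39 + 57 + 0 = 96. ✓

5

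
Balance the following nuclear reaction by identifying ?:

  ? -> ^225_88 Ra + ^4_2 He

Conserve mass number: A = 225 + 4, so A = 229.
Conserve atomic number: Z = 88 + 2, so Z = 90.
Z = 90 is thorium, so the species is ^229_90 Th.

Th-229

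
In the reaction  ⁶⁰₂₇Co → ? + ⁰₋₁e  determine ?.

Conserve mass number: 60 = A + 0, so A = 60.
Conserve atomic number: 27 = Z − 1, so Z = 28.
Z = 28 is nickel, so the species is ⁶⁰₂₈Ni.

Ni-60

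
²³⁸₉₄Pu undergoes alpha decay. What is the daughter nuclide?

U-234

Alpha decay: mass number changes by -4, atomic number by -2.
A: 238 − 4 = 234; Z: 94 − 2 = 92.
Z = 92 is uranium, so the daughter is ²³⁴₉₂U.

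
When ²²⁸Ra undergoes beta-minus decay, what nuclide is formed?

Beta-minus decay: mass number changes by +0, atomic number by +1.
A: 228 = 228; Z: 88 + 1 = 89.
Z = 89 is actinium, so the daughter is ²²⁸Ac.

Ac-228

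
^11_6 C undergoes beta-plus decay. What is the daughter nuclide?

B-11

Beta-plus decay: mass number changes by +0, atomic number by -1.
A: 11 = 11; Z: 6 − 1 = 5.
Z = 5 is boron, so the daughter is ^11_5 B.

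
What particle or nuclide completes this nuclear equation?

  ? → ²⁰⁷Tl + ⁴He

Conserve mass number: A = 207 + 4, so A = 211.
Conserve atomic number: Z = 81 + 2, so Z = 83.
Z = 83 is bismuth, so the species is ²¹¹Bi.

Bi-211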